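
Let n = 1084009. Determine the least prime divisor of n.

1084009 is odd.
Digit sum 22, not divisible by 3.
Ends in 9: not divisible by 5.
7: 1084009 = 7·154858 + 3
11: 1084009 = 11·98546 + 3
13: 1084009 = 13·83385 + 4
17: 1084009 = 17·63765 + 4
19: 1084009 = 19·57053 + 2
23: 1084009 = 23·47130 + 19
29: 1084009 = 29·37379 + 18
31: 1084009 = 31·34968 + 1
37: 1084009 = 37·29297 + 20
41: 1084009 = 41·26439 + 10
43: 1084009 = 43·25209 + 22
47: 1084009 = 47·23064 + 1
53: 1084009 = 53·20453

53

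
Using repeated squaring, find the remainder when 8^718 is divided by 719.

1

8^1 ≡ 8 (mod 719)
8^2 ≡ 8^2 = 64 ≡ 64 (mod 719)
8^4 ≡ 64^2 = 4096 ≡ 501 (mod 719)
8^8 ≡ 501^2 = 251001 ≡ 70 (mod 719)
8^16 ≡ 70^2 = 4900 ≡ 586 (mod 719)
8^32 ≡ 586^2 = 343396 ≡ 433 (mod 719)
8^64 ≡ 433^2 = 187489 ≡ 549 (mod 719)
8^128 ≡ 549^2 = 301401 ≡ 140 (mod 719)
8^256 ≡ 140^2 = 19600 ≡ 187 (mod 719)
8^512 ≡ 187^2 = 34969 ≡ 457 (mod 719)
718 = 512 + 128 + 64 + 8 + 4 + 2 in binary powers of 2.
So 8^718 ≡ 457 · 140 · 549 · 70 · 501 · 64 ≡ 1 (mod 719).
Since the result is 1, base 8 gives no evidence that 719 is composite.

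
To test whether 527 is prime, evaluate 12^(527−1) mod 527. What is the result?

12^1 ≡ 12 (mod 527)
12^2 ≡ 12^2 = 144 ≡ 144 (mod 527)
12^4 ≡ 144^2 = 20736 ≡ 183 (mod 527)
12^8 ≡ 183^2 = 33489 ≡ 288 (mod 527)
12^16 ≡ 288^2 = 82944 ≡ 205 (mod 527)
12^32 ≡ 205^2 = 42025 ≡ 392 (mod 527)
12^64 ≡ 392^2 = 153664 ≡ 307 (mod 527)
12^128 ≡ 307^2 = 94249 ≡ 443 (mod 527)
12^256 ≡ 443^2 = 196249 ≡ 205 (mod 527)
12^512 ≡ 205^2 = 42025 ≡ 392 (mod 527)
526 = 512 + 8 + 4 + 2 in binary powers of 2.
So 12^526 ≡ 392 · 288 · 183 · 144 ≡ 236 (mod 527).
Since 236 ≠ 1, base 12 is a Fermat witness: 527 is composite.

236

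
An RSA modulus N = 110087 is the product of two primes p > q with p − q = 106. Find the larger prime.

Since p = q + 106, we have 110087 = q(q + 106), so q² + 106q − 110087 = 0.
Discriminant: 106² + 4·110087 = 11236 + 440348 = 451584; √451584 = 672.
q = (−106 + 672)/2 = 283, and p = q + 106 = 389.
Check: 283 · 389 = 110087.

389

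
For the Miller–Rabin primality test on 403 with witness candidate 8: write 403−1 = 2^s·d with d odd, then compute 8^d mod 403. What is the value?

8

403 − 1 = 402 = 2^1 · 201, so d = 201.
8^1 ≡ 8 (mod 403)
8^2 ≡ 8^2 = 64 ≡ 64 (mod 403)
8^4 ≡ 64^2 = 4096 ≡ 66 (mod 403)
8^8 ≡ 66^2 = 4356 ≡ 326 (mod 403)
8^16 ≡ 326^2 = 106276 ≡ 287 (mod 403)
8^32 ≡ 287^2 = 82369 ≡ 157 (mod 403)
8^64 ≡ 157^2 = 24649 ≡ 66 (mod 403)
8^128 ≡ 66^2 = 4356 ≡ 326 (mod 403)
201 = 128 + 64 + 8 + 1 in binary powers of 2.
So 8^201 ≡ 326 · 66 · 326 · 8 ≡ 8 (mod 403).
Squaring chain: 8; never reaches −1, so base 8 is a Miller–Rabin witness that 403 is composite.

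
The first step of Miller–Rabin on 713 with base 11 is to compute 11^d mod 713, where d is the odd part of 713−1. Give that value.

713 − 1 = 712 = 2^3 · 89, so d = 89.
11^1 ≡ 11 (mod 713)
11^2 ≡ 11^2 = 121 ≡ 121 (mod 713)
11^4 ≡ 121^2 = 14641 ≡ 381 (mod 713)
11^8 ≡ 381^2 = 145161 ≡ 422 (mod 713)
11^16 ≡ 422^2 = 178084 ≡ 547 (mod 713)
11^32 ≡ 547^2 = 299209 ≡ 462 (mod 713)
11^64 ≡ 462^2 = 213444 ≡ 257 (mod 713)
89 = 64 + 16 + 8 + 1 in binary powers of 2.
So 11^89 ≡ 257 · 547 · 422 · 11 ≡ 172 (mod 713).
Squaring chain: 172 → 351 → 565; never reaches −1, so base 11 is a Miller–Rabin witness that 713 is composite.

172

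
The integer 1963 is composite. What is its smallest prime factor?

13

1963 is odd.
Digit sum 19, not divisible by 3.
Ends in 3: not divisible by 5.
7: 1963 = 7·280 + 3
11: 1963 = 11·178 + 5
13: 1963 = 13·151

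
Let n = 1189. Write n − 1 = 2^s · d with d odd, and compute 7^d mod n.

1189 − 1 = 1188 = 2^2 · 297, so d = 297.
7^1 ≡ 7 (mod 1189)
7^2 ≡ 7^2 = 49 ≡ 49 (mod 1189)
7^4 ≡ 49^2 = 2401 ≡ 23 (mod 1189)
7^8 ≡ 23^2 = 529 ≡ 529 (mod 1189)
7^16 ≡ 529^2 = 279841 ≡ 426 (mod 1189)
7^32 ≡ 426^2 = 181476 ≡ 748 (mod 1189)
7^64 ≡ 748^2 = 559504 ≡ 674 (mod 1189)
7^128 ≡ 674^2 = 454276 ≡ 78 (mod 1189)
7^256 ≡ 78^2 = 6084 ≡ 139 (mod 1189)
297 = 256 + 32 + 8 + 1 in binary powers of 2.
So 7^297 ≡ 139 · 748 · 529 · 7 ≡ 604 (mod 1189).
Squaring chain: 604 → 982; never reaches −1, so base 7 is a Miller–Rabin witness that 1189 is composite.

604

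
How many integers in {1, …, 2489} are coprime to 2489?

2340

Factor: 2489 = 19 · 131.
φ(2489) = (19−1) · (131−1) = 18 · 130 = 2340.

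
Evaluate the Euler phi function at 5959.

Factor: 5959 = 59 · 101.
φ(5959) = (59−1) · (101−1) = 58 · 100 = 5800.

5800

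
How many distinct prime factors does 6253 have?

2

6253 = 13^2 · 37
6253 = 13^2 · 37, which has 2 distinct prime factors.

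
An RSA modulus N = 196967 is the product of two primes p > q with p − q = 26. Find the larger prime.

457

Since p = q + 26, we have 196967 = q(q + 26), so q² + 26q − 196967 = 0.
Discriminant: 26² + 4·196967 = 676 + 787868 = 788544; √788544 = 888.
q = (−26 + 888)/2 = 431, and p = q + 26 = 457.
Check: 431 · 457 = 196967.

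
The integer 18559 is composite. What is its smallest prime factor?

18559 is odd.
Digit sum 28, not divisible by 3.
Ends in 9: not divisible by 5.
7: 18559 = 7·2651 + 2
11: 18559 = 11·1687 + 2
13: 18559 = 13·1427 + 8
17: 18559 = 17·1091 + 12
19: 18559 = 19·976 + 15
23: 18559 = 23·806 + 21
29: 18559 = 29·639 + 28
31: 18559 = 31·598 + 21
37: 18559 = 37·501 + 22
41: 18559 = 41·452 + 27
43: 18559 = 43·431 + 26
47: 18559 = 47·394 + 41
53: 18559 = 53·350 + 9
59: 18559 = 59·314 + 33
61: 18559 = 61·304 + 15
67: 18559 = 67·277

67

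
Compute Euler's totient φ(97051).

90720

Factor: 97051 = 37 · 43 · 61.
φ(97051) = (37−1) · (43−1) · (61−1) = 36 · 42 · 60 = 90720.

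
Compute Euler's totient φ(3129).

1776

Factor: 3129 = 3 · 7 · 149.
φ(3129) = (3−1) · (7−1) · (149−1) = 2 · 6 · 148 = 1776.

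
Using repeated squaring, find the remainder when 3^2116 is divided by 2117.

1760

3^1 ≡ 3 (mod 2117)
3^2 ≡ 3^2 = 9 ≡ 9 (mod 2117)
3^4 ≡ 9^2 = 81 ≡ 81 (mod 2117)
3^8 ≡ 81^2 = 6561 ≡ 210 (mod 2117)
3^16 ≡ 210^2 = 44100 ≡ 1760 (mod 2117)
3^32 ≡ 1760^2 = 3097600 ≡ 429 (mod 2117)
3^64 ≡ 429^2 = 184041 ≡ 1979 (mod 2117)
3^128 ≡ 1979^2 = 3916441 ≡ 2108 (mod 2117)
3^256 ≡ 2108^2 = 4443664 ≡ 81 (mod 2117)
3^512 ≡ 81^2 = 6561 ≡ 210 (mod 2117)
3^1024 ≡ 210^2 = 44100 ≡ 1760 (mod 2117)
3^2048 ≡ 1760^2 = 3097600 ≡ 429 (mod 2117)
2116 = 2048 + 64 + 4 in binary powers of 2.
So 3^2116 ≡ 429 · 1979 · 81 ≡ 1760 (mod 2117).
Since 1760 ≠ 1, base 3 is a Fermat witness: 2117 is composite.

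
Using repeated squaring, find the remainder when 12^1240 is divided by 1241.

475

12^1 ≡ 12 (mod 1241)
12^2 ≡ 12^2 = 144 ≡ 144 (mod 1241)
12^4 ≡ 144^2 = 20736 ≡ 880 (mod 1241)
12^8 ≡ 880^2 = 774400 ≡ 16 (mod 1241)
12^16 ≡ 16^2 = 256 ≡ 256 (mod 1241)
12^32 ≡ 256^2 = 65536 ≡ 1004 (mod 1241)
12^64 ≡ 1004^2 = 1008016 ≡ 324 (mod 1241)
12^128 ≡ 324^2 = 104976 ≡ 732 (mod 1241)
12^256 ≡ 732^2 = 535824 ≡ 953 (mod 1241)
12^512 ≡ 953^2 = 908209 ≡ 1038 (mod 1241)
12^1024 ≡ 1038^2 = 1077444 ≡ 256 (mod 1241)
1240 = 1024 + 128 + 64 + 16 + 8 in binary powers of 2.
So 12^1240 ≡ 256 · 732 · 324 · 256 · 16 ≡ 475 (mod 1241).
Since 475 ≠ 1, base 12 is a Fermat witness: 1241 is composite.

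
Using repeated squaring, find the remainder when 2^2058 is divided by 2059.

2^1 ≡ 2 (mod 2059)
2^2 ≡ 2^2 = 4 ≡ 4 (mod 2059)
2^4 ≡ 4^2 = 16 ≡ 16 (mod 2059)
2^8 ≡ 16^2 = 256 ≡ 256 (mod 2059)
2^16 ≡ 256^2 = 65536 ≡ 1707 (mod 2059)
2^32 ≡ 1707^2 = 2913849 ≡ 364 (mod 2059)
2^64 ≡ 364^2 = 132496 ≡ 720 (mod 2059)
2^128 ≡ 720^2 = 518400 ≡ 1591 (mod 2059)
2^256 ≡ 1591^2 = 2531281 ≡ 770 (mod 2059)
2^512 ≡ 770^2 = 592900 ≡ 1967 (mod 2059)
2^1024 ≡ 1967^2 = 3869089 ≡ 228 (mod 2059)
2^2048 ≡ 228^2 = 51984 ≡ 509 (mod 2059)
2058 = 2048 + 8 + 2 in binary powers of 2.
So 2^2058 ≡ 509 · 256 · 4 ≡ 289 (mod 2059).
Since 289 ≠ 1, base 2 is a Fermat witness: 2059 is composite.

289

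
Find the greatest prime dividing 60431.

60431 = 7 · 8633
8633 = 89 · 97
97 is prime.
So 60431 = 7 · 89 · 97; the largest prime factor is 97.

97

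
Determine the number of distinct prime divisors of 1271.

1271 = 31 · 41
1271 = 31 · 41, which has 2 distinct prime factors.

2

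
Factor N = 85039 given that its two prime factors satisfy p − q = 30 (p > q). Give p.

307

Since p = q + 30, we have 85039 = q(q + 30), so q² + 30q − 85039 = 0.
Discriminant: 30² + 4·85039 = 900 + 340156 = 341056; √341056 = 584.
q = (−30 + 584)/2 = 277, and p = q + 30 = 307.
Check: 277 · 307 = 85039.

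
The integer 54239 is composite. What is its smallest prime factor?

54239 is odd.
Digit sum 23, not divisible by 3.
Ends in 9: not divisible by 5.
7: 54239 = 7·7748 + 3
11: 54239 = 11·4930 + 9
13: 54239 = 13·4172 + 3
17: 54239 = 17·3190 + 9
19: 54239 = 19·2854 + 13
23: 54239 = 23·2358 + 5
29: 54239 = 29·1870 + 9
31: 54239 = 31·1749 + 20
37: 54239 = 37·1465 + 34
41: 54239 = 41·1322 + 37
43: 54239 = 43·1261 + 16
47: 54239 = 47·1154 + 1
53: 54239 = 53·1023 + 20
59: 54239 = 59·919 + 18
61: 54239 = 61·889 + 10
67: 54239 = 67·809 + 36
71: 54239 = 71·763 + 66
73: 54239 = 73·743

73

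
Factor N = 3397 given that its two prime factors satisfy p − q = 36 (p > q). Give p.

79

Since p = q + 36, we have 3397 = q(q + 36), so q² + 36q − 3397 = 0.
Discriminant: 36² + 4·3397 = 1296 + 13588 = 14884; √14884 = 122.
q = (−36 + 122)/2 = 43, and p = q + 36 = 79.
Check: 43 · 79 = 3397.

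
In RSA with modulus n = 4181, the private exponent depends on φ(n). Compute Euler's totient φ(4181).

Factor: 4181 = 37 · 113.
φ(4181) = (37−1) · (113−1) = 36 · 112 = 4032.

4032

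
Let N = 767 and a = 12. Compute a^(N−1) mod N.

12^1 ≡ 12 (mod 767)
12^2 ≡ 12^2 = 144 ≡ 144 (mod 767)
12^4 ≡ 144^2 = 20736 ≡ 27 (mod 767)
12^8 ≡ 27^2 = 729 ≡ 729 (mod 767)
12^16 ≡ 729^2 = 531441 ≡ 677 (mod 767)
12^32 ≡ 677^2 = 458329 ≡ 430 (mod 767)
12^64 ≡ 430^2 = 184900 ≡ 53 (mod 767)
12^128 ≡ 53^2 = 2809 ≡ 508 (mod 767)
12^256 ≡ 508^2 = 258064 ≡ 352 (mod 767)
12^512 ≡ 352^2 = 123904 ≡ 417 (mod 767)
766 = 512 + 128 + 64 + 32 + 16 + 8 + 4 + 2 in binary powers of 2.
So 12^766 ≡ 417 · 508 · 53 · 430 · 677 · 729 · 27 · 144 ≡ 508 (mod 767).
Since 508 ≠ 1, base 12 is a Fermat witness: 767 is composite.

508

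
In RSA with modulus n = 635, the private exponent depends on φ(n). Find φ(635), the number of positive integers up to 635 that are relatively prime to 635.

504

Factor: 635 = 5 · 127.
φ(635) = (5−1) · (127−1) = 4 · 126 = 504.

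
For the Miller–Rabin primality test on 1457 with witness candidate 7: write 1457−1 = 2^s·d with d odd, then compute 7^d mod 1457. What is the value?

1457 − 1 = 1456 = 2^4 · 91, so d = 91.
7^1 ≡ 7 (mod 1457)
7^2 ≡ 7^2 = 49 ≡ 49 (mod 1457)
7^4 ≡ 49^2 = 2401 ≡ 944 (mod 1457)
7^8 ≡ 944^2 = 891136 ≡ 909 (mod 1457)
7^16 ≡ 909^2 = 826281 ≡ 162 (mod 1457)
7^32 ≡ 162^2 = 26244 ≡ 18 (mod 1457)
7^64 ≡ 18^2 = 324 ≡ 324 (mod 1457)
91 = 64 + 16 + 8 + 2 + 1 in binary powers of 2.
So 7^91 ≡ 324 · 162 · 909 · 49 · 7 ≡ 1061 (mod 1457).
Squaring chain: 1061 → 917 → 200 → 661; never reaches −1, so base 7 is a Miller–Rabin witness that 1457 is composite.

1061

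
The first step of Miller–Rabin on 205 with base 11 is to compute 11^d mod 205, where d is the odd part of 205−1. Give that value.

205 − 1 = 204 = 2^2 · 51, so d = 51.
11^1 ≡ 11 (mod 205)
11^2 ≡ 11^2 = 121 ≡ 121 (mod 205)
11^4 ≡ 121^2 = 14641 ≡ 86 (mod 205)
11^8 ≡ 86^2 = 7396 ≡ 16 (mod 205)
11^16 ≡ 16^2 = 256 ≡ 51 (mod 205)
11^32 ≡ 51^2 = 2601 ≡ 141 (mod 205)
51 = 32 + 16 + 2 + 1 in binary powers of 2.
So 11^51 ≡ 141 · 51 · 121 · 11 ≡ 181 (mod 205).
Squaring chain: 181 → 166; never reaches −1, so base 11 is a Miller–Rabin witness that 205 is composite.

181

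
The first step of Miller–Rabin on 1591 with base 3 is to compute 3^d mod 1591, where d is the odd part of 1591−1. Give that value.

1591 − 1 = 1590 = 2^1 · 795, so d = 795.
3^1 ≡ 3 (mod 1591)
3^2 ≡ 3^2 = 9 ≡ 9 (mod 1591)
3^4 ≡ 9^2 = 81 ≡ 81 (mod 1591)
3^8 ≡ 81^2 = 6561 ≡ 197 (mod 1591)
3^16 ≡ 197^2 = 38809 ≡ 625 (mod 1591)
3^32 ≡ 625^2 = 390625 ≡ 830 (mod 1591)
3^64 ≡ 830^2 = 688900 ≡ 1588 (mod 1591)
3^128 ≡ 1588^2 = 2521744 ≡ 9 (mod 1591)
3^256 ≡ 9^2 = 81 ≡ 81 (mod 1591)
3^512 ≡ 81^2 = 6561 ≡ 197 (mod 1591)
795 = 512 + 256 + 16 + 8 + 2 + 1 in binary powers of 2.
So 3^795 ≡ 197 · 81 · 625 · 197 · 9 · 3 ≡ 1470 (mod 1591).
Squaring chain: 1470; never reaches −1, so base 3 is a Miller–Rabin witness that 1591 is composite.

1470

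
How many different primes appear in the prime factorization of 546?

4

546 = 2 · 273
273 = 3 · 91
91 = 7 · 13
546 = 2 · 3 · 7 · 13, which has 4 distinct prime factors.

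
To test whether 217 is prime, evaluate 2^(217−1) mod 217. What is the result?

64

2^1 ≡ 2 (mod 217)
2^2 ≡ 2^2 = 4 ≡ 4 (mod 217)
2^4 ≡ 4^2 = 16 ≡ 16 (mod 217)
2^8 ≡ 16^2 = 256 ≡ 39 (mod 217)
2^16 ≡ 39^2 = 1521 ≡ 2 (mod 217)
2^32 ≡ 2^2 = 4 ≡ 4 (mod 217)
2^64 ≡ 4^2 = 16 ≡ 16 (mod 217)
2^128 ≡ 16^2 = 256 ≡ 39 (mod 217)
216 = 128 + 64 + 16 + 8 in binary powers of 2.
So 2^216 ≡ 39 · 16 · 2 · 39 ≡ 64 (mod 217).
Since 64 ≠ 1, base 2 is a Fermat witness: 217 is composite.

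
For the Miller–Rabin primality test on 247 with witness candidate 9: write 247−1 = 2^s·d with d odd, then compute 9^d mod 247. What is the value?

144

247 − 1 = 246 = 2^1 · 123, so d = 123.
9^1 ≡ 9 (mod 247)
9^2 ≡ 9^2 = 81 ≡ 81 (mod 247)
9^4 ≡ 81^2 = 6561 ≡ 139 (mod 247)
9^8 ≡ 139^2 = 19321 ≡ 55 (mod 247)
9^16 ≡ 55^2 = 3025 ≡ 61 (mod 247)
9^32 ≡ 61^2 = 3721 ≡ 16 (mod 247)
9^64 ≡ 16^2 = 256 ≡ 9 (mod 247)
123 = 64 + 32 + 16 + 8 + 2 + 1 in binary powers of 2.
So 9^123 ≡ 9 · 16 · 61 · 55 · 81 · 9 ≡ 144 (mod 247).
Squaring chain: 144; never reaches −1, so base 9 is a Miller–Rabin witness that 247 is composite.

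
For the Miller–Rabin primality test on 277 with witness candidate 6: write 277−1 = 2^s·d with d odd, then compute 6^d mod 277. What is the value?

60

277 − 1 = 276 = 2^2 · 69, so d = 69.
6^1 ≡ 6 (mod 277)
6^2 ≡ 6^2 = 36 ≡ 36 (mod 277)
6^4 ≡ 36^2 = 1296 ≡ 188 (mod 277)
6^8 ≡ 188^2 = 35344 ≡ 165 (mod 277)
6^16 ≡ 165^2 = 27225 ≡ 79 (mod 277)
6^32 ≡ 79^2 = 6241 ≡ 147 (mod 277)
6^64 ≡ 147^2 = 21609 ≡ 3 (mod 277)
69 = 64 + 4 + 1 in binary powers of 2.
So 6^69 ≡ 3 · 188 · 6 ≡ 60 (mod 277).
Squaring chain: 60 → 276; reaches −1, so base 6 does not prove 277 composite.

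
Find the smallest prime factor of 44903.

44903 is odd.
Digit sum 20, not divisible by 3.
Ends in 3: not divisible by 5.
7: 44903 = 7·6414 + 5
11: 44903 = 11·4082 + 1
13: 44903 = 13·3454 + 1
17: 44903 = 17·2641 + 6
19: 44903 = 19·2363 + 6
23: 44903 = 23·1952 + 7
29: 44903 = 29·1548 + 11
31: 44903 = 31·1448 + 15
37: 44903 = 37·1213 + 22
41: 44903 = 41·1095 + 8
43: 44903 = 43·1044 + 11
47: 44903 = 47·955 + 18
53: 44903 = 53·847 + 12
59: 44903 = 59·761 + 4
61: 44903 = 61·736 + 7
67: 44903 = 67·670 + 13
71: 44903 = 71·632 + 31
73: 44903 = 73·615 + 8
79: 44903 = 79·568 + 31
83: 44903 = 83·541

83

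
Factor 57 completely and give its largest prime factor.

57 = 3 · 19
19 is prime.
So 57 = 3 · 19; the largest prime factor is 19.

19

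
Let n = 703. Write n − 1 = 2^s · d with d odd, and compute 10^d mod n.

75

703 − 1 = 702 = 2^1 · 351, so d = 351.
10^1 ≡ 10 (mod 703)
10^2 ≡ 10^2 = 100 ≡ 100 (mod 703)
10^4 ≡ 100^2 = 10000 ≡ 158 (mod 703)
10^8 ≡ 158^2 = 24964 ≡ 359 (mod 703)
10^16 ≡ 359^2 = 128881 ≡ 232 (mod 703)
10^32 ≡ 232^2 = 53824 ≡ 396 (mod 703)
10^64 ≡ 396^2 = 156816 ≡ 47 (mod 703)
10^128 ≡ 47^2 = 2209 ≡ 100 (mod 703)
10^256 ≡ 100^2 = 10000 ≡ 158 (mod 703)
351 = 256 + 64 + 16 + 8 + 4 + 2 + 1 in binary powers of 2.
So 10^351 ≡ 158 · 47 · 232 · 359 · 158 · 100 · 10 ≡ 75 (mod 703).
Squaring chain: 75; never reaches −1, so base 10 is a Miller–Rabin witness that 703 is composite.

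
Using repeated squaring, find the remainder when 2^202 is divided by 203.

2^1 ≡ 2 (mod 203)
2^2 ≡ 2^2 = 4 ≡ 4 (mod 203)
2^4 ≡ 4^2 = 16 ≡ 16 (mod 203)
2^8 ≡ 16^2 = 256 ≡ 53 (mod 203)
2^16 ≡ 53^2 = 2809 ≡ 170 (mod 203)
2^32 ≡ 170^2 = 28900 ≡ 74 (mod 203)
2^64 ≡ 74^2 = 5476 ≡ 198 (mod 203)
2^128 ≡ 198^2 = 39204 ≡ 25 (mod 203)
202 = 128 + 64 + 8 + 2 in binary powers of 2.
So 2^202 ≡ 25 · 198 · 53 · 4 ≡ 93 (mod 203).
Since 93 ≠ 1, base 2 is a Fermat witness: 203 is composite.

93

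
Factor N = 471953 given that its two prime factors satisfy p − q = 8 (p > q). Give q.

683

Since p = q + 8, we have 471953 = q(q + 8), so q² + 8q − 471953 = 0.
Discriminant: 8² + 4·471953 = 64 + 1887812 = 1887876; √1887876 = 1374.
q = (−8 + 1374)/2 = 683, and p = q + 8 = 691.
Check: 683 · 691 = 471953.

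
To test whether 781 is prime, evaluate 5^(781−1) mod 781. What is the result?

1

5^1 ≡ 5 (mod 781)
5^2 ≡ 5^2 = 25 ≡ 25 (mod 781)
5^4 ≡ 25^2 = 625 ≡ 625 (mod 781)
5^8 ≡ 625^2 = 390625 ≡ 125 (mod 781)
5^16 ≡ 125^2 = 15625 ≡ 5 (mod 781)
5^32 ≡ 5^2 = 25 ≡ 25 (mod 781)
5^64 ≡ 25^2 = 625 ≡ 625 (mod 781)
5^128 ≡ 625^2 = 390625 ≡ 125 (mod 781)
5^256 ≡ 125^2 = 15625 ≡ 5 (mod 781)
5^512 ≡ 5^2 = 25 ≡ 25 (mod 781)
780 = 512 + 256 + 8 + 4 in binary powers of 2.
So 5^780 ≡ 25 · 5 · 125 · 625 ≡ 1 (mod 781).
Since the result is 1, base 5 gives no evidence that 781 is composite.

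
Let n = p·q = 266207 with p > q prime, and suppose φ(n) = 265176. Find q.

509

φ(n) = (p−1)(q−1) = n − (p+q) + 1, so p + q = 266207 − 265176 + 1 = 1032.
p and q are the roots of t² − 1032t + 266207 = 0.
Discriminant: 1032² − 4·266207 = 1065024 − 1064828 = 196; √196 = 14.
q = (1032 − 14)/2 = 509, p = (1032 + 14)/2 = 523.
Check: 509 · 523 = 266207.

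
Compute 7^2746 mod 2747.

7^1 ≡ 7 (mod 2747)
7^2 ≡ 7^2 = 49 ≡ 49 (mod 2747)
7^4 ≡ 49^2 = 2401 ≡ 2401 (mod 2747)
7^8 ≡ 2401^2 = 5764801 ≡ 1595 (mod 2747)
7^16 ≡ 1595^2 = 2544025 ≡ 303 (mod 2747)
7^32 ≡ 303^2 = 91809 ≡ 1158 (mod 2747)
7^64 ≡ 1158^2 = 1340964 ≡ 428 (mod 2747)
7^128 ≡ 428^2 = 183184 ≡ 1882 (mod 2747)
7^256 ≡ 1882^2 = 3541924 ≡ 1041 (mod 2747)
7^512 ≡ 1041^2 = 1083681 ≡ 1363 (mod 2747)
7^1024 ≡ 1363^2 = 1857769 ≡ 797 (mod 2747)
7^2048 ≡ 797^2 = 635209 ≡ 652 (mod 2747)
2746 = 2048 + 512 + 128 + 32 + 16 + 8 + 2 in binary powers of 2.
So 7^2746 ≡ 652 · 1363 · 1882 · 1158 · 303 · 1595 · 49 ≡ 21 (mod 2747).
Since 21 ≠ 1, base 7 is a Fermat witness: 2747 is composite.

21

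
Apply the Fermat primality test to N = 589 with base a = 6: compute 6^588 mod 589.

6^1 ≡ 6 (mod 589)
6^2 ≡ 6^2 = 36 ≡ 36 (mod 589)
6^4 ≡ 36^2 = 1296 ≡ 118 (mod 589)
6^8 ≡ 118^2 = 13924 ≡ 377 (mod 589)
6^16 ≡ 377^2 = 142129 ≡ 180 (mod 589)
6^32 ≡ 180^2 = 32400 ≡ 5 (mod 589)
6^64 ≡ 5^2 = 25 ≡ 25 (mod 589)
6^128 ≡ 25^2 = 625 ≡ 36 (mod 589)
6^256 ≡ 36^2 = 1296 ≡ 118 (mod 589)
6^512 ≡ 118^2 = 13924 ≡ 377 (mod 589)
588 = 512 + 64 + 8 + 4 in binary powers of 2.
So 6^588 ≡ 377 · 25 · 377 · 118 ≡ 311 (mod 589).
Since 311 ≠ 1, base 6 is a Fermat witness: 589 is composite.

311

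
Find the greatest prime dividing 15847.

53

15847 = 13 · 1219
1219 = 23 · 53
53 is prime.
So 15847 = 13 · 23 · 53; the largest prime factor is 53.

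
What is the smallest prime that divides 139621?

139621 is odd.
Digit sum 22, not divisible by 3.
Ends in 1: not divisible by 5.
7: 139621 = 7·19945 + 6
11: 139621 = 11·12692 + 9
13: 139621 = 13·10740 + 1
17: 139621 = 17·8213

17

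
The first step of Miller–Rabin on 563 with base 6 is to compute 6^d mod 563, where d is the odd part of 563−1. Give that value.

562

563 − 1 = 562 = 2^1 · 281, so d = 281.
6^1 ≡ 6 (mod 563)
6^2 ≡ 6^2 = 36 ≡ 36 (mod 563)
6^4 ≡ 36^2 = 1296 ≡ 170 (mod 563)
6^8 ≡ 170^2 = 28900 ≡ 187 (mod 563)
6^16 ≡ 187^2 = 34969 ≡ 63 (mod 563)
6^32 ≡ 63^2 = 3969 ≡ 28 (mod 563)
6^64 ≡ 28^2 = 784 ≡ 221 (mod 563)
6^128 ≡ 221^2 = 48841 ≡ 423 (mod 563)
6^256 ≡ 423^2 = 178929 ≡ 458 (mod 563)
281 = 256 + 16 + 8 + 1 in binary powers of 2.
So 6^281 ≡ 458 · 63 · 187 · 6 ≡ 562 (mod 563).
Since 6^d ≡ 562 (mod 563), base 6 does not prove 563 composite.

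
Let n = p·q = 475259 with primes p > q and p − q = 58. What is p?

Since p = q + 58, we have 475259 = q(q + 58), so q² + 58q − 475259 = 0.
Discriminant: 58² + 4·475259 = 3364 + 1901036 = 1904400; √1904400 = 1380.
q = (−58 + 1380)/2 = 661, and p = q + 58 = 719.
Check: 661 · 719 = 475259.

719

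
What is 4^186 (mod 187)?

169

4^1 ≡ 4 (mod 187)
4^2 ≡ 4^2 = 16 ≡ 16 (mod 187)
4^4 ≡ 16^2 = 256 ≡ 69 (mod 187)
4^8 ≡ 69^2 = 4761 ≡ 86 (mod 187)
4^16 ≡ 86^2 = 7396 ≡ 103 (mod 187)
4^32 ≡ 103^2 = 10609 ≡ 137 (mod 187)
4^64 ≡ 137^2 = 18769 ≡ 69 (mod 187)
4^128 ≡ 69^2 = 4761 ≡ 86 (mod 187)
186 = 128 + 32 + 16 + 8 + 2 in binary powers of 2.
So 4^186 ≡ 86 · 137 · 103 · 86 · 16 ≡ 169 (mod 187).
Since 169 ≠ 1, base 4 is a Fermat witness: 187 is composite.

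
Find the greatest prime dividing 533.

41

533 = 13 · 41
41 is prime.
So 533 = 13 · 41; the largest prime factor is 41.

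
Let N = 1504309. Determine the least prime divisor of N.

1504309 is odd.
Digit sum 22, not divisible by 3.
Ends in 9: not divisible by 5.
7: 1504309 = 7·214901 + 2
11: 1504309 = 11·136755 + 4
13: 1504309 = 13·115716 + 1
17: 1504309 = 17·88488 + 13
19: 1504309 = 19·79174 + 3
23: 1504309 = 23·65404 + 17
29: 1504309 = 29·51872 + 21
31: 1504309 = 31·48526 + 3
37: 1504309 = 37·40657

37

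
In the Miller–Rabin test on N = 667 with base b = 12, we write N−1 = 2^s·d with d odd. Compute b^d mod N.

302

667 − 1 = 666 = 2^1 · 333, so d = 333.
12^1 ≡ 12 (mod 667)
12^2 ≡ 12^2 = 144 ≡ 144 (mod 667)
12^4 ≡ 144^2 = 20736 ≡ 59 (mod 667)
12^8 ≡ 59^2 = 3481 ≡ 146 (mod 667)
12^16 ≡ 146^2 = 21316 ≡ 639 (mod 667)
12^32 ≡ 639^2 = 408321 ≡ 117 (mod 667)
12^64 ≡ 117^2 = 13689 ≡ 349 (mod 667)
12^128 ≡ 349^2 = 121801 ≡ 407 (mod 667)
12^256 ≡ 407^2 = 165649 ≡ 233 (mod 667)
333 = 256 + 64 + 8 + 4 + 1 in binary powers of 2.
So 12^333 ≡ 233 · 349 · 146 · 59 · 12 ≡ 302 (mod 667).
Squaring chain: 302; never reaches −1, so base 12 is a Miller–Rabin witness that 667 is composite.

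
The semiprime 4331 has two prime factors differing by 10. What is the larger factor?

71

Since p = q + 10, we have 4331 = q(q + 10), so q² + 10q − 4331 = 0.
Discriminant: 10² + 4·4331 = 100 + 17324 = 17424; √17424 = 132.
q = (−10 + 132)/2 = 61, and p = q + 10 = 71.
Check: 61 · 71 = 4331.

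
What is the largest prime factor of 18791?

43

18791 = 19 · 989
989 = 23 · 43
43 is prime.
So 18791 = 19 · 23 · 43; the largest prime factor is 43.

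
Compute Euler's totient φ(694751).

Factor: 694751 = 43 · 107 · 151.
φ(694751) = (43−1) · (107−1) · (151−1) = 42 · 106 · 150 = 667800.

667800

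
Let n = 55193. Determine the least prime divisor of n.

55193 is odd.
Digit sum 23, not divisible by 3.
Ends in 3: not divisible by 5.
7: 55193 = 7·7884 + 5
11: 55193 = 11·5017 + 6
13: 55193 = 13·4245 + 8
17: 55193 = 17·3246 + 11
19: 55193 = 19·2904 + 17
23: 55193 = 23·2399 + 16
29: 55193 = 29·1903 + 6
31: 55193 = 31·1780 + 13
37: 55193 = 37·1491 + 26
41: 55193 = 41·1346 + 7
43: 55193 = 43·1283 + 24
47: 55193 = 47·1174 + 15
53: 55193 = 53·1041 + 20
59: 55193 = 59·935 + 28
61: 55193 = 61·904 + 49
67: 55193 = 67·823 + 52
71: 55193 = 71·777 + 26
73: 55193 = 73·756 + 5
79: 55193 = 79·698 + 51
83: 55193 = 83·664 + 81
89: 55193 = 89·620 + 13
97: 55193 = 97·569

97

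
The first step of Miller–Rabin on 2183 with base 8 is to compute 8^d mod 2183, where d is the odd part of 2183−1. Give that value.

1309

2183 − 1 = 2182 = 2^1 · 1091, so d = 1091.
8^1 ≡ 8 (mod 2183)
8^2 ≡ 8^2 = 64 ≡ 64 (mod 2183)
8^4 ≡ 64^2 = 4096 ≡ 1913 (mod 2183)
8^8 ≡ 1913^2 = 3659569 ≡ 861 (mod 2183)
8^16 ≡ 861^2 = 741321 ≡ 1284 (mod 2183)
8^32 ≡ 1284^2 = 1648656 ≡ 491 (mod 2183)
8^64 ≡ 491^2 = 241081 ≡ 951 (mod 2183)
8^128 ≡ 951^2 = 904401 ≡ 639 (mod 2183)
8^256 ≡ 639^2 = 408321 ≡ 100 (mod 2183)
8^512 ≡ 100^2 = 10000 ≡ 1268 (mod 2183)
8^1024 ≡ 1268^2 = 1607824 ≡ 1136 (mod 2183)
1091 = 1024 + 64 + 2 + 1 in binary powers of 2.
So 8^1091 ≡ 1136 · 951 · 64 · 8 ≡ 1309 (mod 2183).
Squaring chain: 1309; never reaches −1, so base 8 is a Miller–Rabin witness that 2183 is composite.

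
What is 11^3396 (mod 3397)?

699

11^1 ≡ 11 (mod 3397)
11^2 ≡ 11^2 = 121 ≡ 121 (mod 3397)
11^4 ≡ 121^2 = 14641 ≡ 1053 (mod 3397)
11^8 ≡ 1053^2 = 1108809 ≡ 1387 (mod 3397)
11^16 ≡ 1387^2 = 1923769 ≡ 1067 (mod 3397)
11^32 ≡ 1067^2 = 1138489 ≡ 494 (mod 3397)
11^64 ≡ 494^2 = 244036 ≡ 2849 (mod 3397)
11^128 ≡ 2849^2 = 8116801 ≡ 1368 (mod 3397)
11^256 ≡ 1368^2 = 1871424 ≡ 3074 (mod 3397)
11^512 ≡ 3074^2 = 9449476 ≡ 2419 (mod 3397)
11^1024 ≡ 2419^2 = 5851561 ≡ 1927 (mod 3397)
11^2048 ≡ 1927^2 = 3713329 ≡ 408 (mod 3397)
3396 = 2048 + 1024 + 256 + 64 + 4 in binary powers of 2.
So 11^3396 ≡ 408 · 1927 · 3074 · 2849 · 1053 ≡ 699 (mod 3397).
Since 699 ≠ 1, base 11 is a Fermat witness: 3397 is composite.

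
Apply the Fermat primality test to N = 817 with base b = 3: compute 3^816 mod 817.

3^1 ≡ 3 (mod 817)
3^2 ≡ 3^2 = 9 ≡ 9 (mod 817)
3^4 ≡ 9^2 = 81 ≡ 81 (mod 817)
3^8 ≡ 81^2 = 6561 ≡ 25 (mod 817)
3^16 ≡ 25^2 = 625 ≡ 625 (mod 817)
3^32 ≡ 625^2 = 390625 ≡ 99 (mod 817)
3^64 ≡ 99^2 = 9801 ≡ 814 (mod 817)
3^128 ≡ 814^2 = 662596 ≡ 9 (mod 817)
3^256 ≡ 9^2 = 81 ≡ 81 (mod 817)
3^512 ≡ 81^2 = 6561 ≡ 25 (mod 817)
816 = 512 + 256 + 32 + 16 in binary powers of 2.
So 3^816 ≡ 25 · 81 · 99 · 625 ≡ 121 (mod 817).
Since 121 ≠ 1, base 3 is a Fermat witness: 817 is composite.

121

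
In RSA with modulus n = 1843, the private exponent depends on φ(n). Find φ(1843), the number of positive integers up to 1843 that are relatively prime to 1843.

Factor: 1843 = 19 · 97.
φ(1843) = (19−1) · (97−1) = 18 · 96 = 1728.

1728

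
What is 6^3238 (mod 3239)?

6^1 ≡ 6 (mod 3239)
6^2 ≡ 6^2 = 36 ≡ 36 (mod 3239)
6^4 ≡ 36^2 = 1296 ≡ 1296 (mod 3239)
6^8 ≡ 1296^2 = 1679616 ≡ 1814 (mod 3239)
6^16 ≡ 1814^2 = 3290596 ≡ 3011 (mod 3239)
6^32 ≡ 3011^2 = 9066121 ≡ 160 (mod 3239)
6^64 ≡ 160^2 = 25600 ≡ 2927 (mod 3239)
6^128 ≡ 2927^2 = 8567329 ≡ 174 (mod 3239)
6^256 ≡ 174^2 = 30276 ≡ 1125 (mod 3239)
6^512 ≡ 1125^2 = 1265625 ≡ 2415 (mod 3239)
6^1024 ≡ 2415^2 = 5832225 ≡ 2025 (mod 3239)
6^2048 ≡ 2025^2 = 4100625 ≡ 51 (mod 3239)
3238 = 2048 + 1024 + 128 + 32 + 4 + 2 in binary powers of 2.
So 6^3238 ≡ 51 · 2025 · 174 · 160 · 1296 · 36 ≡ 705 (mod 3239).
Since 705 ≠ 1, base 6 is a Fermat witness: 3239 is composite.

705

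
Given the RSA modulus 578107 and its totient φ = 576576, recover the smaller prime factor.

673

φ(n) = (p−1)(q−1) = n − (p+q) + 1, so p + q = 578107 − 576576 + 1 = 1532.
p and q are the roots of t² − 1532t + 578107 = 0.
Discriminant: 1532² − 4·578107 = 2347024 − 2312428 = 34596; √34596 = 186.
q = (1532 − 186)/2 = 673, p = (1532 + 186)/2 = 859.
Check: 673 · 859 = 578107.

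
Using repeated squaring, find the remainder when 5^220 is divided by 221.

5^1 ≡ 5 (mod 221)
5^2 ≡ 5^2 = 25 ≡ 25 (mod 221)
5^4 ≡ 25^2 = 625 ≡ 183 (mod 221)
5^8 ≡ 183^2 = 33489 ≡ 118 (mod 221)
5^16 ≡ 118^2 = 13924 ≡ 1 (mod 221)
5^32 ≡ 1^2 = 1 ≡ 1 (mod 221)
5^64 ≡ 1^2 = 1 ≡ 1 (mod 221)
5^128 ≡ 1^2 = 1 ≡ 1 (mod 221)
220 = 128 + 64 + 16 + 8 + 4 in binary powers of 2.
So 5^220 ≡ 1 · 1 · 1 · 118 · 183 ≡ 157 (mod 221).
Since 157 ≠ 1, base 5 is a Fermat witness: 221 is composite.

157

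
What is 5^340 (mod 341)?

67

5^1 ≡ 5 (mod 341)
5^2 ≡ 5^2 = 25 ≡ 25 (mod 341)
5^4 ≡ 25^2 = 625 ≡ 284 (mod 341)
5^8 ≡ 284^2 = 80656 ≡ 180 (mod 341)
5^16 ≡ 180^2 = 32400 ≡ 5 (mod 341)
5^32 ≡ 5^2 = 25 ≡ 25 (mod 341)
5^64 ≡ 25^2 = 625 ≡ 284 (mod 341)
5^128 ≡ 284^2 = 80656 ≡ 180 (mod 341)
5^256 ≡ 180^2 = 32400 ≡ 5 (mod 341)
340 = 256 + 64 + 16 + 4 in binary powers of 2.
So 5^340 ≡ 5 · 284 · 5 · 284 ≡ 67 (mod 341).
Since 67 ≠ 1, base 5 is a Fermat witness: 341 is composite.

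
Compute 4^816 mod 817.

600

4^1 ≡ 4 (mod 817)
4^2 ≡ 4^2 = 16 ≡ 16 (mod 817)
4^4 ≡ 16^2 = 256 ≡ 256 (mod 817)
4^8 ≡ 256^2 = 65536 ≡ 176 (mod 817)
4^16 ≡ 176^2 = 30976 ≡ 747 (mod 817)
4^32 ≡ 747^2 = 558009 ≡ 815 (mod 817)
4^64 ≡ 815^2 = 664225 ≡ 4 (mod 817)
4^128 ≡ 4^2 = 16 ≡ 16 (mod 817)
4^256 ≡ 16^2 = 256 ≡ 256 (mod 817)
4^512 ≡ 256^2 = 65536 ≡ 176 (mod 817)
816 = 512 + 256 + 32 + 16 in binary powers of 2.
So 4^816 ≡ 176 · 256 · 815 · 747 ≡ 600 (mod 817).
Since 600 ≠ 1, base 4 is a Fermat witness: 817 is composite.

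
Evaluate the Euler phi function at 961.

930

Factor: 961 = 31^2.
φ(961) = 31^1·(31−1) = 930.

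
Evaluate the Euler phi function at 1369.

Factor: 1369 = 37^2.
φ(1369) = 37^1·(37−1) = 1332.

1332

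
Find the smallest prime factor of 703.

19

703 is odd.
Digit sum 10, not divisible by 3.
Ends in 3: not divisible by 5.
7: 703 = 7·100 + 3
11: 703 = 11·63 + 10
13: 703 = 13·54 + 1
17: 703 = 17·41 + 6
19: 703 = 19·37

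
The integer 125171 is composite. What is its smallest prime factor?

125171 is odd.
Digit sum 17, not divisible by 3.
Ends in 1: not divisible by 5.
7: 125171 = 7·17881 + 4
11: 125171 = 11·11379 + 2
13: 125171 = 13·9628 + 7
17: 125171 = 17·7363

17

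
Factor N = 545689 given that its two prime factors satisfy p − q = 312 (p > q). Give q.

Since p = q + 312, we have 545689 = q(q + 312), so q² + 312q − 545689 = 0.
Discriminant: 312² + 4·545689 = 97344 + 2182756 = 2280100; √2280100 = 1510.
q = (−312 + 1510)/2 = 599, and p = q + 312 = 911.
Check: 599 · 911 = 545689.

599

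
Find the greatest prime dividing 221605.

47

221605 = 5 · 44321
44321 = 23 · 1927
1927 = 41 · 47
47 is prime.
So 221605 = 5 · 23 · 41 · 47; the largest prime factor is 47.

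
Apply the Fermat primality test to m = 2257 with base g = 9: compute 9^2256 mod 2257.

1046

9^1 ≡ 9 (mod 2257)
9^2 ≡ 9^2 = 81 ≡ 81 (mod 2257)
9^4 ≡ 81^2 = 6561 ≡ 2047 (mod 2257)
9^8 ≡ 2047^2 = 4190209 ≡ 1217 (mod 2257)
9^16 ≡ 1217^2 = 1481089 ≡ 497 (mod 2257)
9^32 ≡ 497^2 = 247009 ≡ 996 (mod 2257)
9^64 ≡ 996^2 = 992016 ≡ 1193 (mod 2257)
9^128 ≡ 1193^2 = 1423249 ≡ 1339 (mod 2257)
9^256 ≡ 1339^2 = 1792921 ≡ 863 (mod 2257)
9^512 ≡ 863^2 = 744769 ≡ 2216 (mod 2257)
9^1024 ≡ 2216^2 = 4910656 ≡ 1681 (mod 2257)
9^2048 ≡ 1681^2 = 2825761 ≡ 2254 (mod 2257)
2256 = 2048 + 128 + 64 + 16 in binary powers of 2.
So 9^2256 ≡ 2254 · 1339 · 1193 · 497 ≡ 1046 (mod 2257).
Since 1046 ≠ 1, base 9 is a Fermat witness: 2257 is composite.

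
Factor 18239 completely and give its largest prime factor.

18239 = 13 · 1403
1403 = 23 · 61
61 is prime.
So 18239 = 13 · 23 · 61; the largest prime factor is 61.

61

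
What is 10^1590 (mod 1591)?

704

10^1 ≡ 10 (mod 1591)
10^2 ≡ 10^2 = 100 ≡ 100 (mod 1591)
10^4 ≡ 100^2 = 10000 ≡ 454 (mod 1591)
10^8 ≡ 454^2 = 206116 ≡ 877 (mod 1591)
10^16 ≡ 877^2 = 769129 ≡ 676 (mod 1591)
10^32 ≡ 676^2 = 456976 ≡ 359 (mod 1591)
10^64 ≡ 359^2 = 128881 ≡ 10 (mod 1591)
10^128 ≡ 10^2 = 100 ≡ 100 (mod 1591)
10^256 ≡ 100^2 = 10000 ≡ 454 (mod 1591)
10^512 ≡ 454^2 = 206116 ≡ 877 (mod 1591)
10^1024 ≡ 877^2 = 769129 ≡ 676 (mod 1591)
1590 = 1024 + 512 + 32 + 16 + 4 + 2 in binary powers of 2.
So 10^1590 ≡ 676 · 877 · 359 · 676 · 454 · 100 ≡ 704 (mod 1591).
Since 704 ≠ 1, base 10 is a Fermat witness: 1591 is composite.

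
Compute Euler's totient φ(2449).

Factor: 2449 = 31 · 79.
φ(2449) = (31−1) · (79−1) = 30 · 78 = 2340.

2340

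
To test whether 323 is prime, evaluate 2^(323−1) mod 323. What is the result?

2^1 ≡ 2 (mod 323)
2^2 ≡ 2^2 = 4 ≡ 4 (mod 323)
2^4 ≡ 4^2 = 16 ≡ 16 (mod 323)
2^8 ≡ 16^2 = 256 ≡ 256 (mod 323)
2^16 ≡ 256^2 = 65536 ≡ 290 (mod 323)
2^32 ≡ 290^2 = 84100 ≡ 120 (mod 323)
2^64 ≡ 120^2 = 14400 ≡ 188 (mod 323)
2^128 ≡ 188^2 = 35344 ≡ 137 (mod 323)
2^256 ≡ 137^2 = 18769 ≡ 35 (mod 323)
322 = 256 + 64 + 2 in binary powers of 2.
So 2^322 ≡ 35 · 188 · 4 ≡ 157 (mod 323).
Since 157 ≠ 1, base 2 is a Fermat witness: 323 is composite.

157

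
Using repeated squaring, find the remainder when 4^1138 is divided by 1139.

33

4^1 ≡ 4 (mod 1139)
4^2 ≡ 4^2 = 16 ≡ 16 (mod 1139)
4^4 ≡ 16^2 = 256 ≡ 256 (mod 1139)
4^8 ≡ 256^2 = 65536 ≡ 613 (mod 1139)
4^16 ≡ 613^2 = 375769 ≡ 1038 (mod 1139)
4^32 ≡ 1038^2 = 1077444 ≡ 1089 (mod 1139)
4^64 ≡ 1089^2 = 1185921 ≡ 222 (mod 1139)
4^128 ≡ 222^2 = 49284 ≡ 307 (mod 1139)
4^256 ≡ 307^2 = 94249 ≡ 851 (mod 1139)
4^512 ≡ 851^2 = 724201 ≡ 936 (mod 1139)
4^1024 ≡ 936^2 = 876096 ≡ 205 (mod 1139)
1138 = 1024 + 64 + 32 + 16 + 2 in binary powers of 2.
So 4^1138 ≡ 205 · 222 · 1089 · 1038 · 16 ≡ 33 (mod 1139).
Since 33 ≠ 1, base 4 is a Fermat witness: 1139 is composite.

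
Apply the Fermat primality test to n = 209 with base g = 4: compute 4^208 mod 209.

42

4^1 ≡ 4 (mod 209)
4^2 ≡ 4^2 = 16 ≡ 16 (mod 209)
4^4 ≡ 16^2 = 256 ≡ 47 (mod 209)
4^8 ≡ 47^2 = 2209 ≡ 119 (mod 209)
4^16 ≡ 119^2 = 14161 ≡ 158 (mod 209)
4^32 ≡ 158^2 = 24964 ≡ 93 (mod 209)
4^64 ≡ 93^2 = 8649 ≡ 80 (mod 209)
4^128 ≡ 80^2 = 6400 ≡ 130 (mod 209)
208 = 128 + 64 + 16 in binary powers of 2.
So 4^208 ≡ 130 · 80 · 158 ≡ 42 (mod 209).
Since 42 ≠ 1, base 4 is a Fermat witness: 209 is composite.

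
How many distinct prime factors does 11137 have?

3

11137 = 7 · 1591
1591 = 37 · 43
11137 = 7 · 37 · 43, which has 3 distinct prime factors.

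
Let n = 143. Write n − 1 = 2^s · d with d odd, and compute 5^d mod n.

60

143 − 1 = 142 = 2^1 · 71, so d = 71.
5^1 ≡ 5 (mod 143)
5^2 ≡ 5^2 = 25 ≡ 25 (mod 143)
5^4 ≡ 25^2 = 625 ≡ 53 (mod 143)
5^8 ≡ 53^2 = 2809 ≡ 92 (mod 143)
5^16 ≡ 92^2 = 8464 ≡ 27 (mod 143)
5^32 ≡ 27^2 = 729 ≡ 14 (mod 143)
5^64 ≡ 14^2 = 196 ≡ 53 (mod 143)
71 = 64 + 4 + 2 + 1 in binary powers of 2.
So 5^71 ≡ 53 · 53 · 25 · 5 ≡ 60 (mod 143).
Squaring chain: 60; never reaches −1, so base 5 is a Miller–Rabin witness that 143 is composite.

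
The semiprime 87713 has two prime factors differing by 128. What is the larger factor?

367

Since p = q + 128, we have 87713 = q(q + 128), so q² + 128q − 87713 = 0.
Discriminant: 128² + 4·87713 = 16384 + 350852 = 367236; √367236 = 606.
q = (−128 + 606)/2 = 239, and p = q + 128 = 367.
Check: 239 · 367 = 87713.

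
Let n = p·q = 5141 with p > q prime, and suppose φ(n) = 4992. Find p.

φ(n) = (p−1)(q−1) = n − (p+q) + 1, so p + q = 5141 − 4992 + 1 = 150.
p and q are the roots of t² − 150t + 5141 = 0.
Discriminant: 150² − 4·5141 = 22500 − 20564 = 1936; √1936 = 44.
q = (150 − 44)/2 = 53, p = (150 + 44)/2 = 97.
Check: 53 · 97 = 5141.

97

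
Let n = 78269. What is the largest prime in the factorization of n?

78269 = 23 · 3403
3403 = 41 · 83
83 is prime.
So 78269 = 23 · 41 · 83; the largest prime factor is 83.

83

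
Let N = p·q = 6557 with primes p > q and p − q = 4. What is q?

79

Since p = q + 4, we have 6557 = q(q + 4), so q² + 4q − 6557 = 0.
Discriminant: 4² + 4·6557 = 16 + 26228 = 26244; √26244 = 162.
q = (−4 + 162)/2 = 79, and p = q + 4 = 83.
Check: 79 · 83 = 6557.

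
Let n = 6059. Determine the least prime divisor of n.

73

6059 is odd.
Digit sum 20, not divisible by 3.
Ends in 9: not divisible by 5.
7: 6059 = 7·865 + 4
11: 6059 = 11·550 + 9
13: 6059 = 13·466 + 1
17: 6059 = 17·356 + 7
19: 6059 = 19·318 + 17
23: 6059 = 23·263 + 10
29: 6059 = 29·208 + 27
31: 6059 = 31·195 + 14
37: 6059 = 37·163 + 28
41: 6059 = 41·147 + 32
43: 6059 = 43·140 + 39
47: 6059 = 47·128 + 43
53: 6059 = 53·114 + 17
59: 6059 = 59·102 + 41
61: 6059 = 61·99 + 20
67: 6059 = 67·90 + 29
71: 6059 = 71·85 + 24
73: 6059 = 73·83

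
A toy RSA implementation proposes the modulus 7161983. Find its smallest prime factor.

71

7161983 is odd.
Digit sum 35, not divisible by 3.
Ends in 3: not divisible by 5.
7: 7161983 = 7·1023140 + 3
11: 7161983 = 11·651089 + 4
13: 7161983 = 13·550921 + 10
17: 7161983 = 17·421293 + 2
19: 7161983 = 19·376946 + 9
23: 7161983 = 23·311390 + 13
29: 7161983 = 29·246964 + 27
31: 7161983 = 31·231031 + 22
37: 7161983 = 37·193567 + 4
41: 7161983 = 41·174682 + 21
43: 7161983 = 43·166557 + 32
47: 7161983 = 47·152382 + 29
53: 7161983 = 53·135131 + 40
59: 7161983 = 59·121389 + 32
61: 7161983 = 61·117409 + 34
67: 7161983 = 67·106895 + 18
71: 7161983 = 71·100873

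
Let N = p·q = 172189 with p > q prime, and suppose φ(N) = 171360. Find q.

φ(n) = (p−1)(q−1) = n − (p+q) + 1, so p + q = 172189 − 171360 + 1 = 830.
p and q are the roots of t² − 830t + 172189 = 0.
Discriminant: 830² − 4·172189 = 688900 − 688756 = 144; √144 = 12.
q = (830 − 12)/2 = 409, p = (830 + 12)/2 = 421.
Check: 409 · 421 = 172189.

409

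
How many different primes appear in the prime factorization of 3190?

4

3190 = 2 · 1595
1595 = 5 · 319
319 = 11 · 29
3190 = 2 · 5 · 11 · 29, which has 4 distinct prime factors.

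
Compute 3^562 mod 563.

1

3^1 ≡ 3 (mod 563)
3^2 ≡ 3^2 = 9 ≡ 9 (mod 563)
3^4 ≡ 9^2 = 81 ≡ 81 (mod 563)
3^8 ≡ 81^2 = 6561 ≡ 368 (mod 563)
3^16 ≡ 368^2 = 135424 ≡ 304 (mod 563)
3^32 ≡ 304^2 = 92416 ≡ 84 (mod 563)
3^64 ≡ 84^2 = 7056 ≡ 300 (mod 563)
3^128 ≡ 300^2 = 90000 ≡ 483 (mod 563)
3^256 ≡ 483^2 = 233289 ≡ 207 (mod 563)
3^512 ≡ 207^2 = 42849 ≡ 61 (mod 563)
562 = 512 + 32 + 16 + 2 in binary powers of 2.
So 3^562 ≡ 61 · 84 · 304 · 9 ≡ 1 (mod 563).
Since the result is 1, base 3 gives no evidence that 563 is composite.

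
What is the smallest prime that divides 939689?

37

939689 is odd.
Digit sum 44, not divisible by 3.
Ends in 9: not divisible by 5.
7: 939689 = 7·134241 + 2
11: 939689 = 11·85426 + 3
13: 939689 = 13·72283 + 10
17: 939689 = 17·55275 + 14
19: 939689 = 19·49457 + 6
23: 939689 = 23·40856 + 1
29: 939689 = 29·32403 + 2
31: 939689 = 31·30312 + 17
37: 939689 = 37·25397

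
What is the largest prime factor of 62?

31

62 = 2 · 31
31 is prime.
So 62 = 2 · 31; the largest prime factor is 31.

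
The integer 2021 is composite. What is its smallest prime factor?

2021 is odd.
Digit sum 5, not divisible by 3.
Ends in 1: not divisible by 5.
7: 2021 = 7·288 + 5
11: 2021 = 11·183 + 8
13: 2021 = 13·155 + 6
17: 2021 = 17·118 + 15
19: 2021 = 19·106 + 7
23: 2021 = 23·87 + 20
29: 2021 = 29·69 + 20
31: 2021 = 31·65 + 6
37: 2021 = 37·54 + 23
41: 2021 = 41·49 + 12
43: 2021 = 43·47

43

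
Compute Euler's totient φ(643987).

618240

Factor: 643987 = 41 · 113 · 139.
φ(643987) = (41−1) · (113−1) · (139−1) = 40 · 112 · 138 = 618240.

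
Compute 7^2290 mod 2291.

7^1 ≡ 7 (mod 2291)
7^2 ≡ 7^2 = 49 ≡ 49 (mod 2291)
7^4 ≡ 49^2 = 2401 ≡ 110 (mod 2291)
7^8 ≡ 110^2 = 12100 ≡ 645 (mod 2291)
7^16 ≡ 645^2 = 416025 ≡ 1354 (mod 2291)
7^32 ≡ 1354^2 = 1833316 ≡ 516 (mod 2291)
7^64 ≡ 516^2 = 266256 ≡ 500 (mod 2291)
7^128 ≡ 500^2 = 250000 ≡ 281 (mod 2291)
7^256 ≡ 281^2 = 78961 ≡ 1067 (mod 2291)
7^512 ≡ 1067^2 = 1138489 ≡ 2153 (mod 2291)
7^1024 ≡ 2153^2 = 4635409 ≡ 716 (mod 2291)
7^2048 ≡ 716^2 = 512656 ≡ 1763 (mod 2291)
2290 = 2048 + 128 + 64 + 32 + 16 + 2 in binary powers of 2.
So 7^2290 ≡ 1763 · 281 · 500 · 516 · 1354 · 49 ≡ 1747 (mod 2291).
Since 1747 ≠ 1, base 7 is a Fermat witness: 2291 is composite.

1747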